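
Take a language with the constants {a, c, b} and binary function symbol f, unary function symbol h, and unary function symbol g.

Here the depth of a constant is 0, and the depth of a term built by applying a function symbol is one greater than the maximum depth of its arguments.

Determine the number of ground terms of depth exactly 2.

345

Count level by level. With function symbols f/2, h/1, g/1, the terms of depth ≤ k are the 3 constants together with each function applied to depth-≤(k−1) tuples, so N_k = 3 + N_{k-1}^2 + N_{k-1} + N_{k-1}.
N_0 = 3
N_1 = 3 + 3^2 + 3 + 3 = 18
N_2 = 3 + 18^2 + 18 + 18 = 363
Terms of depth exactly 2: N_2 − N_1 = 363 − 18 = 345.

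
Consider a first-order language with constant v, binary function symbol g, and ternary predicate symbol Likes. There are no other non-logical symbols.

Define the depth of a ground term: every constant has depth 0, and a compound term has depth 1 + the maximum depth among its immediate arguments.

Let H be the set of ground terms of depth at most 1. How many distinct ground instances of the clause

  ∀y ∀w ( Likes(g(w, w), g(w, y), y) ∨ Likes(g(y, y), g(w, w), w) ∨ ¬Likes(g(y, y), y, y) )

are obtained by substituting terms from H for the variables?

Ground terms of depth ≤ 1:
  If N_k denotes the number of depth-≤k ground terms, the 1 constant gives N_0 = 1, and each function symbol of arity r contributes N_{k-1}^r new terms at level k: N_k = 1 + N_{k-1}^2.
  N_0 = 1
  N_1 = 1 + 1^2 = 2
So there are 2 ground terms available for substitution.
The body mentions every one of the 2 quantified variables; since ground terms form a free algebra, no two substitutions collapse to the same formula.
Number of ground instances = 2^2 = 4.

4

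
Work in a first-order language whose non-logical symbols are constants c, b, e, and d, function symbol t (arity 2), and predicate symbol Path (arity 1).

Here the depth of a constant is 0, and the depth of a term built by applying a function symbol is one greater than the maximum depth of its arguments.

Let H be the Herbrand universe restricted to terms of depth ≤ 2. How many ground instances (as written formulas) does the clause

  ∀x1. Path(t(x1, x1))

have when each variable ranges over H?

404

Ground terms of depth ≤ 2:
  Write N_k for the number of ground terms of depth ≤ k. A term of depth ≤ k is either a constant or a function symbol applied to arguments of depth ≤ k−1, so N_k = 4 + N_{k-1}^2.
  N_0 = 4
  N_1 = 4 + 4^2 = 20
  N_2 = 4 + 20^2 = 404
So there are 404 ground terms available for substitution.
The body mentions the single quantified variable x1; since ground terms form a free algebra, no two substitutions collapse to the same formula.
Number of ground instances = 404.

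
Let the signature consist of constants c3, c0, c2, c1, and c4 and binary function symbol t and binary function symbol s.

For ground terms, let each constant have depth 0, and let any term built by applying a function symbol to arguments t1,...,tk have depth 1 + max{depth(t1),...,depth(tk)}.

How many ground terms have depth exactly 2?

6000

Let N_k = |{terms of depth ≤ k}|. Then N_0 = 5 and N_k = 5 + N_{k-1}^2 + N_{k-1}^2 for k ≥ 1 (one summand per function symbol, arity giving the exponent).
N_0 = 5
N_1 = 5 + 5^2 + 5^2 = 55
N_2 = 5 + 55^2 + 55^2 = 6055
Terms of depth exactly 2: N_2 − N_1 = 6055 − 55 = 6000.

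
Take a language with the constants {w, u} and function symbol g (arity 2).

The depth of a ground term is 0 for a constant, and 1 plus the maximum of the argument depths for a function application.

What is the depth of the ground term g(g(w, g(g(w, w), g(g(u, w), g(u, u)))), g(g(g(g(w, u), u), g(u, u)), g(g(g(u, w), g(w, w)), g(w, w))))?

depth(g(w, w)) = 1 + max(0, 0) = 1
depth(g(u, w)) = 1 + max(0, 0) = 1
depth(g(u, u)) = 1 + max(0, 0) = 1
depth(g(g(u, w), g(u, u))) = 1 + max(1, 1) = 2
depth(g(g(w, w), g(g(u, w), g(u, u)))) = 1 + max(1, 2) = 3
depth(g(w, g(g(w, w), g(g(u, w), g(u, u))))) = 1 + max(0, 3) = 4
depth(g(w, u)) = 1 + max(0, 0) = 1
depth(g(g(w, u), u)) = 1 + max(1, 0) = 2
depth(g(g(g(w, u), u), g(u, u))) = 1 + max(2, 1) = 3
depth(g(g(u, w), g(w, w))) = 1 + max(1, 1) = 2
depth(g(g(g(u, w), g(w, w)), g(w, w))) = 1 + max(2, 1) = 3
depth(g(g(g(g(w, u), u), g(u, u)), g(g(g(u, w), g(w, w)), g(w, w)))) = 1 + max(3, 3) = 4
depth(g(g(w, g(g(w, w), g(g(u, w), g(u, u)))), g(g(g(g(w, u), u), g(u, u)), g(g(g(u, w), g(w, w)), g(w, w))))) = 1 + max(4, 4) = 5

5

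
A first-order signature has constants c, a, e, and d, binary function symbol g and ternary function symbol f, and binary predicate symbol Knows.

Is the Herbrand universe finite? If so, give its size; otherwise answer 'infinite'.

The signature has at least one function symbol (g, arity 2) and at least one constant (c).
Iterating g gives infinitely many distinct ground terms: c, g(c, c), g(g(c, c), g(c, c)), ...
So the Herbrand universe is infinite.

infinite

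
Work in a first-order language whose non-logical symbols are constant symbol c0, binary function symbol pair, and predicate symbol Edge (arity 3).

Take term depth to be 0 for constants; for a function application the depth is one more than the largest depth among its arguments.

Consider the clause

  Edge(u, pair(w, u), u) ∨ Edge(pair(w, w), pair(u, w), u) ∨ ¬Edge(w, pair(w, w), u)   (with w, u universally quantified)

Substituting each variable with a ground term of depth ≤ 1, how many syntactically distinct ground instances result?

Ground terms of depth ≤ 1:
  Let N_k = |{terms of depth ≤ k}|. Then N_0 = 1 and N_k = 1 + N_{k-1}^2 for k ≥ 1 (one summand per function symbol, arity giving the exponent).
  N_0 = 1
  N_1 = 1 + 1^2 = 2
  Explicitly: c0, pair(c0, c0).
So there are 2 ground terms available for substitution.
The clause has 2 distinct variables (w, u), each appearing in the body. In the free term algebra distinct substitutions yield syntactically distinct ground instances.
Number of ground instances = 2^2 = 4.

4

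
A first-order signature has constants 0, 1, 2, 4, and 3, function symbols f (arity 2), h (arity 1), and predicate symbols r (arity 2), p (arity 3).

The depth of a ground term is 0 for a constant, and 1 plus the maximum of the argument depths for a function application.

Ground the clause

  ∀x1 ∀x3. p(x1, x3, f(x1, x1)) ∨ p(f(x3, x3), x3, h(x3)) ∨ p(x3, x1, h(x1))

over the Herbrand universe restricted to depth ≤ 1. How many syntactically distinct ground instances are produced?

1225

Ground terms of depth ≤ 1:
  If N_k denotes the number of depth-≤k ground terms, the 5 constants give N_0 = 5, and each function symbol of arity r contributes N_{k-1}^r new terms at level k: N_k = 5 + N_{k-1}^2 + N_{k-1}.
  N_0 = 5
  N_1 = 5 + 5^2 + 5 = 35
So there are 35 ground terms available for substitution.
The body mentions every one of the 2 quantified variables; since ground terms form a free algebra, no two substitutions collapse to the same formula.
Number of ground instances = 35^2 = 1225.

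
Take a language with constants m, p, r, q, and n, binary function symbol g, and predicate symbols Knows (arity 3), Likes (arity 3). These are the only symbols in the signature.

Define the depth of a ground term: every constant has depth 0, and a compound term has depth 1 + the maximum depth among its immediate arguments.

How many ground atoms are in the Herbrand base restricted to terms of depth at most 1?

54000

First count ground terms of depth ≤ 1.
Write N_k for the number of ground terms of depth ≤ k. A term of depth ≤ k is either a constant or a function symbol applied to arguments of depth ≤ k−1, so N_k = 5 + N_{k-1}^2.
N_0 = 5
N_1 = 5 + 5^2 = 30
So |H| = 30.
A ground atom is a predicate applied to a tuple of terms from H, so the count is the sum over predicates of |H|^arity:
  Knows: 30^3 = 27000;  Likes: 30^3 = 27000
Total ground atoms: 27000 + 27000 = 54000.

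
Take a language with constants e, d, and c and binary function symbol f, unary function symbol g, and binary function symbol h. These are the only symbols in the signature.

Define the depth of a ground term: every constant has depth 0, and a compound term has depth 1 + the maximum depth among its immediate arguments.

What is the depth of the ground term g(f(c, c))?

depth(f(c, c)) = 1 + max(0, 0) = 1
depth(g(f(c, c))) = 1 + depth(f(c, c)) = 1 + 1 = 2

2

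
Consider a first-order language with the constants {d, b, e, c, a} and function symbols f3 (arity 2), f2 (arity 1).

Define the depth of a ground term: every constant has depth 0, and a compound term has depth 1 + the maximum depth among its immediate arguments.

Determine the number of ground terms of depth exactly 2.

1230

Count level by level. With function symbols f3/2, f2/1, the terms of depth ≤ k are the 5 constants together with each function applied to depth-≤(k−1) tuples, so N_k = 5 + N_{k-1}^2 + N_{k-1}.
N_0 = 5
N_1 = 5 + 5^2 + 5 = 35
N_2 = 5 + 35^2 + 35 = 1265
Terms of depth exactly 2: N_2 − N_1 = 1265 − 35 = 1230.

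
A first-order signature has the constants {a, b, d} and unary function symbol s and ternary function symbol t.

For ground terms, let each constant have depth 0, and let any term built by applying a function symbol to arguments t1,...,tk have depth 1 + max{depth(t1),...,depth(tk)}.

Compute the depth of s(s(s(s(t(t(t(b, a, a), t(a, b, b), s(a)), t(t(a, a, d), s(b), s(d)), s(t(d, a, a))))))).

7

depth(t(b, a, a)) = 1 + max(0, 0, 0) = 1
depth(t(a, b, b)) = 1 + max(0, 0, 0) = 1
depth(s(a)) = 1 + depth(a) = 1 + 0 = 1
depth(t(t(b, a, a), t(a, b, b), s(a))) = 1 + max(1, 1, 1) = 2
depth(t(a, a, d)) = 1 + max(0, 0, 0) = 1
depth(s(b)) = 1 + depth(b) = 1 + 0 = 1
depth(s(d)) = 1 + depth(d) = 1 + 0 = 1
depth(t(t(a, a, d), s(b), s(d))) = 1 + max(1, 1, 1) = 2
depth(t(d, a, a)) = 1 + max(0, 0, 0) = 1
depth(s(t(d, a, a))) = 1 + depth(t(d, a, a)) = 1 + 1 = 2
depth(t(t(t(b, a, a), t(a, b, b), s(a)), t(t(a, a, d), s(b), s(d)), s(t(d, a, a)))) = 1 + max(2, 2, 2) = 3
depth(s(t(t(t(b, a, a), t(a, b, b), s(a)), t(t(a, a, d), s(b), s(d)), s(t(d, a, a))))) = 1 + depth(t(t(t(b, a, a), t(a, b, b), s(a)), t(t(a, a, d), s(b), s(d)), s(t(d, a, a)))) = 1 + 3 = 4
depth(s(s(t(t(t(b, a, a), t(a, b, b), s(a)), t(t(a, a, d), s(b), s(d)), s(t(d, a, a)))))) = 1 + depth(s(t(t(t(b, a, a), t(a, b, b), s(a)), t(t(a, a, d), s(b), s(d)), s(t(d, a, a))))) = 1 + 4 = 5
depth(s(s(s(t(t(t(b, a, a), t(a, b, b), s(a)), t(t(a, a, d), s(b), s(d)), s(t(d, a, a))))))) = 1 + depth(s(s(t(t(t(b, a, a), t(a, b, b), s(a)), t(t(a, a, d), s(b), s(d)), s(t(d, a, a)))))) = 1 + 5 = 6
depth(s(s(s(s(t(t(t(b, a, a), t(a, b, b), s(a)), t(t(a, a, d), s(b), s(d)), s(t(d, a, a)))))))) = 1 + depth(s(s(s(t(t(t(b, a, a), t(a, b, b), s(a)), t(t(a, a, d), s(b), s(d)), s(t(d, a, a))))))) = 1 + 6 = 7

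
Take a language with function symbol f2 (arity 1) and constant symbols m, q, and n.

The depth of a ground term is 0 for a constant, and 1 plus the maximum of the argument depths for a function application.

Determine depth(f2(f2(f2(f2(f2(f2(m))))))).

depth(f2(m)) = 1 + depth(m) = 1 + 0 = 1
depth(f2(f2(m))) = 1 + depth(f2(m)) = 1 + 1 = 2
depth(f2(f2(f2(m)))) = 1 + depth(f2(f2(m))) = 1 + 2 = 3
depth(f2(f2(f2(f2(m))))) = 1 + depth(f2(f2(f2(m)))) = 1 + 3 = 4
depth(f2(f2(f2(f2(f2(m)))))) = 1 + depth(f2(f2(f2(f2(m))))) = 1 + 4 = 5
depth(f2(f2(f2(f2(f2(f2(m))))))) = 1 + depth(f2(f2(f2(f2(f2(m)))))) = 1 + 5 = 6

6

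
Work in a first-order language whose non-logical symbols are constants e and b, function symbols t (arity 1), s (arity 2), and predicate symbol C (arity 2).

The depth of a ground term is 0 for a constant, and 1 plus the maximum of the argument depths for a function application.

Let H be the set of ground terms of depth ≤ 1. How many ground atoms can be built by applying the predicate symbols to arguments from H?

64

First count ground terms of depth ≤ 1.
If N_k denotes the number of depth-≤k ground terms, the 2 constants give N_0 = 2, and each function symbol of arity r contributes N_{k-1}^r new terms at level k: N_k = 2 + N_{k-1} + N_{k-1}^2.
N_0 = 2
N_1 = 2 + 2 + 2^2 = 8
Explicitly: e, b, t(e), t(b), s(e, e), s(e, b), s(b, e), s(b, b).
So |H| = 8.
For each predicate symbol, the number of ground atoms is |H| raised to its arity; summing:
  C: 8^2 = 64
Total ground atoms: 64.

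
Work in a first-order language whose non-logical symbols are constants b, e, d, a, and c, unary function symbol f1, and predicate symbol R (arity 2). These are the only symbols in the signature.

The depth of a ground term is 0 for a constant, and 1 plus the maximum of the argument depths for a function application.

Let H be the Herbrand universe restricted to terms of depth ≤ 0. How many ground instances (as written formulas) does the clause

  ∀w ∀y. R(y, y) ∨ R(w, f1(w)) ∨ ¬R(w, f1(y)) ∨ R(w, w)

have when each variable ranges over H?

Ground terms of depth ≤ 0:
  Count level by level. With function symbols f1/1, the terms of depth ≤ k are the 5 constants together with each function applied to depth-≤(k−1) tuples, so N_k = 5 + N_{k-1}.
  N_0 = 5
  Explicitly: b, e, d, a, c.
So there are 5 ground terms available for substitution.
Each of w, y ranges independently over the available ground terms, and distinct assignments produce distinct instances.
Number of ground instances = 5^2 = 25.

25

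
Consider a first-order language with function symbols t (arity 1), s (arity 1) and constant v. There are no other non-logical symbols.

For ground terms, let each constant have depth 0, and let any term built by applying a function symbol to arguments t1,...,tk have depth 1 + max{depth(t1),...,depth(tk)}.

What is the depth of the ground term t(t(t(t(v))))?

4

depth(t(v)) = 1 + depth(v) = 1 + 0 = 1
depth(t(t(v))) = 1 + depth(t(v)) = 1 + 1 = 2
depth(t(t(t(v)))) = 1 + depth(t(t(v))) = 1 + 2 = 3
depth(t(t(t(t(v))))) = 1 + depth(t(t(t(v)))) = 1 + 3 = 4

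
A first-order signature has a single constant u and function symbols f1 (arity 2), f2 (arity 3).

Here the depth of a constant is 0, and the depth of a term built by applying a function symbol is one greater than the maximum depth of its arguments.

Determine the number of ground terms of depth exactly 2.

Let N_k count ground terms of depth at most k. Each non-constant term of depth ≤ k is some function symbol applied to depth-≤(k−1) arguments, giving N_k = 1 + N_{k-1}^2 + N_{k-1}^3.
N_0 = 1
N_1 = 1 + 1^2 + 1^3 = 3
N_2 = 1 + 3^2 + 3^3 = 37
Terms of depth exactly 2: N_2 − N_1 = 37 − 3 = 34.

34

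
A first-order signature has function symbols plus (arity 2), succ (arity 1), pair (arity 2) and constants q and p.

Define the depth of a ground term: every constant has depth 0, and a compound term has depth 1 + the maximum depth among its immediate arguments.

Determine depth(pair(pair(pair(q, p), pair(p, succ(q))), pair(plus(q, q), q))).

depth(pair(q, p)) = 1 + max(0, 0) = 1
depth(succ(q)) = 1 + depth(q) = 1 + 0 = 1
depth(pair(p, succ(q))) = 1 + max(0, 1) = 2
depth(pair(pair(q, p), pair(p, succ(q)))) = 1 + max(1, 2) = 3
depth(plus(q, q)) = 1 + max(0, 0) = 1
depth(pair(plus(q, q), q)) = 1 + max(1, 0) = 2
depth(pair(pair(pair(q, p), pair(p, succ(q))), pair(plus(q, q), q))) = 1 + max(3, 2) = 4

4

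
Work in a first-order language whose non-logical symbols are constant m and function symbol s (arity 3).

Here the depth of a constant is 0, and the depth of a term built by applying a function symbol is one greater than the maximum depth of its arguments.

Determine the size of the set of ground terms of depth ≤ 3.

730

Count level by level. With function symbols s/3, the terms of depth ≤ k are the 1 constant together with each function applied to depth-≤(k−1) tuples, so N_k = 1 + N_{k-1}^3.
N_0 = 1
N_1 = 1 + 1^3 = 2
N_2 = 1 + 2^3 = 9
N_3 = 1 + 9^3 = 730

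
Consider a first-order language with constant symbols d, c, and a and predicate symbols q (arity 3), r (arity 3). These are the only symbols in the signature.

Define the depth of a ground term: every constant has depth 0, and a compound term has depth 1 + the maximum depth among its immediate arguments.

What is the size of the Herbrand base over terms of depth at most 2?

First count ground terms of depth ≤ 2.
With no function symbols every ground term is a constant, so there are exactly 3 ground terms at every depth bound.
N_0 = 3
N_1 = 3
N_2 = 3
Explicitly: d, c, a.
So |H| = 3.
For each predicate symbol, the number of ground atoms is |H| raised to its arity; summing:
  q: 3^3 = 27;  r: 3^3 = 27
Total ground atoms: 27 + 27 = 54.

54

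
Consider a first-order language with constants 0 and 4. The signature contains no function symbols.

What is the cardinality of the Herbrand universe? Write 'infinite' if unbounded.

There are no function symbols, so every ground term is one of the 2 constants.
The Herbrand universe is {0, 4}, which is finite with 2 elements.

2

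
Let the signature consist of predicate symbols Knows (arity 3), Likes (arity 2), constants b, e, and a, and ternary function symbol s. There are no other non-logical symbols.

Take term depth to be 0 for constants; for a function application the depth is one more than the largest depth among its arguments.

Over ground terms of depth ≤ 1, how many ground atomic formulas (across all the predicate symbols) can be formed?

27900

First count ground terms of depth ≤ 1.
Write N_k for the number of ground terms of depth ≤ k. A term of depth ≤ k is either a constant or a function symbol applied to arguments of depth ≤ k−1, so N_k = 3 + N_{k-1}^3.
N_0 = 3
N_1 = 3 + 3^3 = 30
So |H| = 30.
Each predicate of arity r yields |H|^r ground atoms (one per choice of an r-tuple from H):
  Knows: 30^3 = 27000;  Likes: 30^2 = 900
Total ground atoms: 27000 + 900 = 27900.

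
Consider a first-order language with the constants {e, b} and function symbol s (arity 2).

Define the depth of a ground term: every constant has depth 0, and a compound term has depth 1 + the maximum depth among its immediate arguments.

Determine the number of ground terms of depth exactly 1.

Write N_k for the number of ground terms of depth ≤ k. A term of depth ≤ k is either a constant or a function symbol applied to arguments of depth ≤ k−1, so N_k = 2 + N_{k-1}^2.
N_0 = 2
N_1 = 2 + 2^2 = 6
Terms of depth exactly 1: N_1 − N_0 = 6 − 2 = 4.

4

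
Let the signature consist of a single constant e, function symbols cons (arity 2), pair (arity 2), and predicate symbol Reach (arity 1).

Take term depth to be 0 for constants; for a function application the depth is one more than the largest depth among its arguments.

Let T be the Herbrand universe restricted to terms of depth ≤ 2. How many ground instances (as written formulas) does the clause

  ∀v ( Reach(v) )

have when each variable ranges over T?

19

Ground terms of depth ≤ 2:
  Let N_k = |{terms of depth ≤ k}|. Then N_0 = 1 and N_k = 1 + N_{k-1}^2 + N_{k-1}^2 for k ≥ 1 (one summand per function symbol, arity giving the exponent).
  N_0 = 1
  N_1 = 1 + 1^2 + 1^2 = 3
  N_2 = 1 + 3^2 + 3^2 = 19
So there are 19 ground terms available for substitution.
The body mentions the single quantified variable v; since ground terms form a free algebra, no two substitutions collapse to the same formula.
Number of ground instances = 19.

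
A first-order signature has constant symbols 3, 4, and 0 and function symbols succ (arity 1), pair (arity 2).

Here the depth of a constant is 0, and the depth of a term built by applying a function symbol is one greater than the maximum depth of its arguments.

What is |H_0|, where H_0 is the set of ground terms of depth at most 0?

Count level by level. With function symbols succ/1, pair/2, the terms of depth ≤ k are the 3 constants together with each function applied to depth-≤(k−1) tuples, so N_k = 3 + N_{k-1} + N_{k-1}^2.
N_0 = 3
Explicitly: 3, 4, 0.

3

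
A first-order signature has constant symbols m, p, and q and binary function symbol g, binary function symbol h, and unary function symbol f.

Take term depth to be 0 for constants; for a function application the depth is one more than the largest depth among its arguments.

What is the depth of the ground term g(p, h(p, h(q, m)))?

3

depth(h(q, m)) = 1 + max(0, 0) = 1
depth(h(p, h(q, m))) = 1 + max(0, 1) = 2
depth(g(p, h(p, h(q, m)))) = 1 + max(0, 2) = 3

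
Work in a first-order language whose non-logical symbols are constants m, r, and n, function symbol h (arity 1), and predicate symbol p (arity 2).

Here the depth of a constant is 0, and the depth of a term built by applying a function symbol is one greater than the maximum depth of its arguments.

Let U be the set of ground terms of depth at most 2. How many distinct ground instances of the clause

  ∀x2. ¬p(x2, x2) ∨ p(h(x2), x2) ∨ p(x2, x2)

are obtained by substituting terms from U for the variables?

9

Ground terms of depth ≤ 2:
  Let N_k count ground terms of depth at most k. Each non-constant term of depth ≤ k is some function symbol applied to depth-≤(k−1) arguments, giving N_k = 3 + N_{k-1}.
  N_0 = 3
  N_1 = 3 + 3 = 6
  N_2 = 3 + 6 = 9
So there are 9 ground terms available for substitution.
There is 1 variable to instantiate (x2),  occurring in at least one literal, so different choices give different ground instances.
Number of ground instances = 9.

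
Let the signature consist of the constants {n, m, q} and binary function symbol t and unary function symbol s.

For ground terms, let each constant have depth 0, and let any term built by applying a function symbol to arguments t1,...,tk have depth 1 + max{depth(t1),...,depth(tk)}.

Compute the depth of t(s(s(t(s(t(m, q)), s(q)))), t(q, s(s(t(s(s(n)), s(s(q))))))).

7

depth(t(m, q)) = 1 + max(0, 0) = 1
depth(s(t(m, q))) = 1 + depth(t(m, q)) = 1 + 1 = 2
depth(s(q)) = 1 + depth(q) = 1 + 0 = 1
depth(t(s(t(m, q)), s(q))) = 1 + max(2, 1) = 3
depth(s(t(s(t(m, q)), s(q)))) = 1 + depth(t(s(t(m, q)), s(q))) = 1 + 3 = 4
depth(s(s(t(s(t(m, q)), s(q))))) = 1 + depth(s(t(s(t(m, q)), s(q)))) = 1 + 4 = 5
depth(s(n)) = 1 + depth(n) = 1 + 0 = 1
depth(s(s(n))) = 1 + depth(s(n)) = 1 + 1 = 2
depth(s(s(q))) = 1 + depth(s(q)) = 1 + 1 = 2
depth(t(s(s(n)), s(s(q)))) = 1 + max(2, 2) = 3
depth(s(t(s(s(n)), s(s(q))))) = 1 + depth(t(s(s(n)), s(s(q)))) = 1 + 3 = 4
depth(s(s(t(s(s(n)), s(s(q)))))) = 1 + depth(s(t(s(s(n)), s(s(q))))) = 1 + 4 = 5
depth(t(q, s(s(t(s(s(n)), s(s(q))))))) = 1 + max(0, 5) = 6
depth(t(s(s(t(s(t(m, q)), s(q)))), t(q, s(s(t(s(s(n)), s(s(q)))))))) = 1 + max(5, 6) = 7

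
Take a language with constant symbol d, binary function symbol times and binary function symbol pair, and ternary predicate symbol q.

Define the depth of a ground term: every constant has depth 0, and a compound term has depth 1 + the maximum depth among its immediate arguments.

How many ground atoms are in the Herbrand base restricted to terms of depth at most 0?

First count ground terms of depth ≤ 0.
Let N_k = |{terms of depth ≤ k}|. Then N_0 = 1 and N_k = 1 + N_{k-1}^2 + N_{k-1}^2 for k ≥ 1 (one summand per function symbol, arity giving the exponent).
N_0 = 1
So |H| = 1.
Each predicate of arity r yields |H|^r ground atoms (one per choice of an r-tuple from H):
  q: 1^3 = 1
Total ground atoms: 1.

1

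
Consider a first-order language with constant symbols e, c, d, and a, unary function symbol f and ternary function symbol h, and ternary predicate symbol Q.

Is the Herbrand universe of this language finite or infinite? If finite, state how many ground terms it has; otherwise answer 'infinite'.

The signature has at least one function symbol (f, arity 1) and at least one constant (e).
Iterating f gives infinitely many distinct ground terms: e, f(e), f(f(e)), ...
So the Herbrand universe is infinite.

infinite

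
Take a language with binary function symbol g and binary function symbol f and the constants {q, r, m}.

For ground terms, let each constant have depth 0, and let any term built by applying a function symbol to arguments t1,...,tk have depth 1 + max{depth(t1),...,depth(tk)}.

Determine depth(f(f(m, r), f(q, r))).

2

depth(f(m, r)) = 1 + max(0, 0) = 1
depth(f(q, r)) = 1 + max(0, 0) = 1
depth(f(f(m, r), f(q, r))) = 1 + max(1, 1) = 2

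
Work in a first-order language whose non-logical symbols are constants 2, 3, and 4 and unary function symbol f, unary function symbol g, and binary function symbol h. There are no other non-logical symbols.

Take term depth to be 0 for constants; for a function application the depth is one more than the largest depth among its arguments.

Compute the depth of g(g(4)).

depth(g(4)) = 1 + depth(4) = 1 + 0 = 1
depth(g(g(4))) = 1 + depth(g(4)) = 1 + 1 = 2

2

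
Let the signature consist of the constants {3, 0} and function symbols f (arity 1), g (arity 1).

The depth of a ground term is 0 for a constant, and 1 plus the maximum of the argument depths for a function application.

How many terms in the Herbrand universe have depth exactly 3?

Let N_k = |{terms of depth ≤ k}|. Then N_0 = 2 and N_k = 2 + N_{k-1} + N_{k-1} for k ≥ 1 (one summand per function symbol, arity giving the exponent).
N_0 = 2
N_1 = 2 + 2 + 2 = 6
N_2 = 2 + 6 + 6 = 14
N_3 = 2 + 14 + 14 = 30
Terms of depth exactly 3: N_3 − N_2 = 30 − 14 = 16.

16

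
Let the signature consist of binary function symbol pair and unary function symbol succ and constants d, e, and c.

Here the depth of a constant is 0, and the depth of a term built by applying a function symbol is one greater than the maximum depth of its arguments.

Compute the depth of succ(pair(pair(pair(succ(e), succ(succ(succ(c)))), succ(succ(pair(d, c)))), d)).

7

depth(succ(e)) = 1 + depth(e) = 1 + 0 = 1
depth(succ(c)) = 1 + depth(c) = 1 + 0 = 1
depth(succ(succ(c))) = 1 + depth(succ(c)) = 1 + 1 = 2
depth(succ(succ(succ(c)))) = 1 + depth(succ(succ(c))) = 1 + 2 = 3
depth(pair(succ(e), succ(succ(succ(c))))) = 1 + max(1, 3) = 4
depth(pair(d, c)) = 1 + max(0, 0) = 1
depth(succ(pair(d, c))) = 1 + depth(pair(d, c)) = 1 + 1 = 2
depth(succ(succ(pair(d, c)))) = 1 + depth(succ(pair(d, c))) = 1 + 2 = 3
depth(pair(pair(succ(e), succ(succ(succ(c)))), succ(succ(pair(d, c))))) = 1 + max(4, 3) = 5
depth(pair(pair(pair(succ(e), succ(succ(succ(c)))), succ(succ(pair(d, c)))), d)) = 1 + max(5, 0) = 6
depth(succ(pair(pair(pair(succ(e), succ(succ(succ(c)))), succ(succ(pair(d, c)))), d))) = 1 + depth(pair(pair(pair(succ(e), succ(succ(succ(c)))), succ(succ(pair(d, c)))), d)) = 1 + 6 = 7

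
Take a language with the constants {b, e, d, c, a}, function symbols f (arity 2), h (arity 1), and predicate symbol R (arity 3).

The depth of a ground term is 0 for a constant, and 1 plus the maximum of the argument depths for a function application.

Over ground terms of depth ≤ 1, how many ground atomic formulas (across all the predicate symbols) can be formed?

First count ground terms of depth ≤ 1.
Count level by level. With function symbols f/2, h/1, the terms of depth ≤ k are the 5 constants together with each function applied to depth-≤(k−1) tuples, so N_k = 5 + N_{k-1}^2 + N_{k-1}.
N_0 = 5
N_1 = 5 + 5^2 + 5 = 35
So |H| = 35.
A ground atom is a predicate applied to a tuple of terms from H, so the count is the sum over predicates of |H|^arity:
  R: 35^3 = 42875
Total ground atoms: 42875.

42875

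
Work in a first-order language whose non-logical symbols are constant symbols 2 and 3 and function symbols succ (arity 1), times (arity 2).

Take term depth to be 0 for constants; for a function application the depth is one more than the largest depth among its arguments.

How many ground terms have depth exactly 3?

5478

If N_k denotes the number of depth-≤k ground terms, the 2 constants give N_0 = 2, and each function symbol of arity r contributes N_{k-1}^r new terms at level k: N_k = 2 + N_{k-1} + N_{k-1}^2.
N_0 = 2
N_1 = 2 + 2 + 2^2 = 8
N_2 = 2 + 8 + 8^2 = 74
N_3 = 2 + 74 + 74^2 = 5552
Terms of depth exactly 3: N_3 − N_2 = 5552 − 74 = 5478.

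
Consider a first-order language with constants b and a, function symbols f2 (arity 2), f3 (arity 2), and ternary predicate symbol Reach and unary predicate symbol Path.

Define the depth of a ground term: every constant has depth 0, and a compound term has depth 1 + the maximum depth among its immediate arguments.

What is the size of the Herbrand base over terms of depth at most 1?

First count ground terms of depth ≤ 1.
Let N_k count ground terms of depth at most k. Each non-constant term of depth ≤ k is some function symbol applied to depth-≤(k−1) arguments, giving N_k = 2 + N_{k-1}^2 + N_{k-1}^2.
N_0 = 2
N_1 = 2 + 2^2 + 2^2 = 10
So |H| = 10.
A ground atom is a predicate applied to a tuple of terms from H, so the count is the sum over predicates of |H|^arity:
  Reach: 10^3 = 1000;  Path: 10
Total ground atoms: 1000 + 10 = 1010.

1010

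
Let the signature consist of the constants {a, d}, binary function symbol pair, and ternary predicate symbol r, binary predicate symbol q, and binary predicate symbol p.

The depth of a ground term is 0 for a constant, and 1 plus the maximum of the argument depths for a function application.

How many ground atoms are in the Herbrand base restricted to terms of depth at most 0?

First count ground terms of depth ≤ 0.
If N_k denotes the number of depth-≤k ground terms, the 2 constants give N_0 = 2, and each function symbol of arity r contributes N_{k-1}^r new terms at level k: N_k = 2 + N_{k-1}^2.
N_0 = 2
Explicitly: a, d.
So |H| = 2.
Ground atoms are formed by filling each argument slot of a predicate with a term from H, so an r-ary predicate gives |H|^r atoms:
  r: 2^3 = 8;  q: 2^2 = 4;  p: 2^2 = 4
Total ground atoms: 8 + 4 + 4 = 16.

16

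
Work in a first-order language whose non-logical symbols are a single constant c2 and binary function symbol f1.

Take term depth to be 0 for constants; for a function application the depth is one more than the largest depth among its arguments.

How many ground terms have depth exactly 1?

Let N_k = |{terms of depth ≤ k}|. Then N_0 = 1 and N_k = 1 + N_{k-1}^2 for k ≥ 1 (one summand per function symbol, arity giving the exponent).
N_0 = 1
N_1 = 1 + 1^2 = 2
Terms of depth exactly 1: N_1 − N_0 = 2 − 1 = 1.

1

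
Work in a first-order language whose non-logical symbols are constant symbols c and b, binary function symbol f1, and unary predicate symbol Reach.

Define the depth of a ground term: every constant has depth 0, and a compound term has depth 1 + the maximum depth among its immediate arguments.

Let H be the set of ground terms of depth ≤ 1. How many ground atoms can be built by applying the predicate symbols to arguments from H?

6

First count ground terms of depth ≤ 1.
Let N_k = |{terms of depth ≤ k}|. Then N_0 = 2 and N_k = 2 + N_{k-1}^2 for k ≥ 1 (one summand per function symbol, arity giving the exponent).
N_0 = 2
N_1 = 2 + 2^2 = 6
Explicitly: c, b, f1(c, c), f1(c, b), f1(b, c), f1(b, b).
So |H| = 6.
A ground atom is a predicate applied to a tuple of terms from H, so the count is the sum over predicates of |H|^arity:
  Reach: 6
Total ground atoms: 6.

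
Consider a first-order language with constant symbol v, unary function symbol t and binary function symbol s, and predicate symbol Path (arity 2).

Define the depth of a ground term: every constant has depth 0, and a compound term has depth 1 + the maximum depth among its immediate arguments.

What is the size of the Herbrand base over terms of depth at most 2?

First count ground terms of depth ≤ 2.
Let N_k count ground terms of depth at most k. Each non-constant term of depth ≤ k is some function symbol applied to depth-≤(k−1) arguments, giving N_k = 1 + N_{k-1} + N_{k-1}^2.
N_0 = 1
N_1 = 1 + 1 + 1^2 = 3
N_2 = 1 + 3 + 3^2 = 13
So |H| = 13.
Ground atoms are formed by filling each argument slot of a predicate with a term from H, so an r-ary predicate gives |H|^r atoms:
  Path: 13^2 = 169
Total ground atoms: 169.

169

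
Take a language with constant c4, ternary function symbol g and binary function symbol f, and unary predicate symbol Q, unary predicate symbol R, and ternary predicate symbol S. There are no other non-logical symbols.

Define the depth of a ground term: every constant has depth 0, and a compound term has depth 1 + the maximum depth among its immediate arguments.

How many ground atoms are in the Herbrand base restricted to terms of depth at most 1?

First count ground terms of depth ≤ 1.
Let N_k = |{terms of depth ≤ k}|. Then N_0 = 1 and N_k = 1 + N_{k-1}^3 + N_{k-1}^2 for k ≥ 1 (one summand per function symbol, arity giving the exponent).
N_0 = 1
N_1 = 1 + 1^3 + 1^2 = 3
Explicitly: c4, g(c4, c4, c4), f(c4, c4).
So |H| = 3.
Each predicate of arity r yields |H|^r ground atoms (one per choice of an r-tuple from H):
  Q: 3;  R: 3;  S: 3^3 = 27
Total ground atoms: 3 + 3 + 27 = 33.

33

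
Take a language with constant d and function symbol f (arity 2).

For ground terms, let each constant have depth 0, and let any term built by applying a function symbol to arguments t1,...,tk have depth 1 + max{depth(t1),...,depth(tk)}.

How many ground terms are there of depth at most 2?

5

If N_k denotes the number of depth-≤k ground terms, the 1 constant gives N_0 = 1, and each function symbol of arity r contributes N_{k-1}^r new terms at level k: N_k = 1 + N_{k-1}^2.
N_0 = 1
N_1 = 1 + 1^2 = 2
N_2 = 1 + 2^2 = 5
Explicitly: d, f(d, d), f(d, f(d, d)), f(f(d, d), d), f(f(d, d), f(d, d)).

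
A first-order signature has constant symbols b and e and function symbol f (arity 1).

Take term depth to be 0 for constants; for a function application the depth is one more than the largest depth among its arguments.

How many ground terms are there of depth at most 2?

Write N_k for the number of ground terms of depth ≤ k. A term of depth ≤ k is either a constant or a function symbol applied to arguments of depth ≤ k−1, so N_k = 2 + N_{k-1}.
N_0 = 2
N_1 = 2 + 2 = 4
N_2 = 2 + 4 = 6
Explicitly: b, e, f(b), f(e), f(f(b)), f(f(e)).

6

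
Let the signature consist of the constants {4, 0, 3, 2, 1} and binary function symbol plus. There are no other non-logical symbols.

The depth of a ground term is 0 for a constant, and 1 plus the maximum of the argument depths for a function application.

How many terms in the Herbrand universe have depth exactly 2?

Count level by level. With function symbols plus/2, the terms of depth ≤ k are the 5 constants together with each function applied to depth-≤(k−1) tuples, so N_k = 5 + N_{k-1}^2.
N_0 = 5
N_1 = 5 + 5^2 = 30
N_2 = 5 + 30^2 = 905
Terms of depth exactly 2: N_2 − N_1 = 905 − 30 = 875.

875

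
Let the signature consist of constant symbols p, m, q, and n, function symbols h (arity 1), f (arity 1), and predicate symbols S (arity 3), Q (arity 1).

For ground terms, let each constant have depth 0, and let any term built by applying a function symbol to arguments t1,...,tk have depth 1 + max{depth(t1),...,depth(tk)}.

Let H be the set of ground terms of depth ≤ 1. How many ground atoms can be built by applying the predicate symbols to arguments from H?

First count ground terms of depth ≤ 1.
Count level by level. With function symbols h/1, f/1, the terms of depth ≤ k are the 4 constants together with each function applied to depth-≤(k−1) tuples, so N_k = 4 + N_{k-1} + N_{k-1}.
N_0 = 4
N_1 = 4 + 4 + 4 = 12
Explicitly: p, m, q, n, h(p), h(m), h(q), h(n), f(p), f(m), f(q), f(n).
So |H| = 12.
Each predicate of arity r yields |H|^r ground atoms (one per choice of an r-tuple from H):
  S: 12^3 = 1728;  Q: 12
Total ground atoms: 1728 + 12 = 1740.

1740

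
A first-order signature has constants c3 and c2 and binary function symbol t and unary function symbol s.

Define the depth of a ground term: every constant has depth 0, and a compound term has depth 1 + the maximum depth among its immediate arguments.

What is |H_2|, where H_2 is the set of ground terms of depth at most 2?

Count level by level. With function symbols t/2, s/1, the terms of depth ≤ k are the 2 constants together with each function applied to depth-≤(k−1) tuples, so N_k = 2 + N_{k-1}^2 + N_{k-1}.
N_0 = 2
N_1 = 2 + 2^2 + 2 = 8
N_2 = 2 + 8^2 + 8 = 74

74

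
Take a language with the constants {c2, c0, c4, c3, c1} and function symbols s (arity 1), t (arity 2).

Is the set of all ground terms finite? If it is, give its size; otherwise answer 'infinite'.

infinite

The signature has at least one function symbol (s, arity 1) and at least one constant (c2).
Iterating s gives infinitely many distinct ground terms: c2, s(c2), s(s(c2)), ...
So the Herbrand universe is infinite.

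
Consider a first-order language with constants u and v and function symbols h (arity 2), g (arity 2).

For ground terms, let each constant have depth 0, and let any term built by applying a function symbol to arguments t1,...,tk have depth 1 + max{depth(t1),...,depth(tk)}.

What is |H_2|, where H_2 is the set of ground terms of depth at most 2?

Let N_k = |{terms of depth ≤ k}|. Then N_0 = 2 and N_k = 2 + N_{k-1}^2 + N_{k-1}^2 for k ≥ 1 (one summand per function symbol, arity giving the exponent).
N_0 = 2
N_1 = 2 + 2^2 + 2^2 = 10
N_2 = 2 + 10^2 + 10^2 = 202

202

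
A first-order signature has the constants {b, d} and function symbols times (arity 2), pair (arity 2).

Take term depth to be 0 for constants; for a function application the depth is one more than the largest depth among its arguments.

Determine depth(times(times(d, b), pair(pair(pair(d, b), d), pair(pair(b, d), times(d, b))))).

4

depth(times(d, b)) = 1 + max(0, 0) = 1
depth(pair(d, b)) = 1 + max(0, 0) = 1
depth(pair(pair(d, b), d)) = 1 + max(1, 0) = 2
depth(pair(b, d)) = 1 + max(0, 0) = 1
depth(pair(pair(b, d), times(d, b))) = 1 + max(1, 1) = 2
depth(pair(pair(pair(d, b), d), pair(pair(b, d), times(d, b)))) = 1 + max(2, 2) = 3
depth(times(times(d, b), pair(pair(pair(d, b), d), pair(pair(b, d), times(d, b))))) = 1 + max(1, 3) = 4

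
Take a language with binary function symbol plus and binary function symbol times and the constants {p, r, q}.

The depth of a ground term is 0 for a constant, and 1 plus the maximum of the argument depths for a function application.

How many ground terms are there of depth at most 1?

Let N_k count ground terms of depth at most k. Each non-constant term of depth ≤ k is some function symbol applied to depth-≤(k−1) arguments, giving N_k = 3 + N_{k-1}^2 + N_{k-1}^2.
N_0 = 3
N_1 = 3 + 3^2 + 3^2 = 21

21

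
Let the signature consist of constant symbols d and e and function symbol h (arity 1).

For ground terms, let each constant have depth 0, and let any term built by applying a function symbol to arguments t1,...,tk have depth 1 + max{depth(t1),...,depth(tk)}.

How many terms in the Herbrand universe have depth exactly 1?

If N_k denotes the number of depth-≤k ground terms, the 2 constants give N_0 = 2, and each function symbol of arity r contributes N_{k-1}^r new terms at level k: N_k = 2 + N_{k-1}.
N_0 = 2
N_1 = 2 + 2 = 4
Terms of depth exactly 1: N_1 − N_0 = 4 − 2 = 2.

2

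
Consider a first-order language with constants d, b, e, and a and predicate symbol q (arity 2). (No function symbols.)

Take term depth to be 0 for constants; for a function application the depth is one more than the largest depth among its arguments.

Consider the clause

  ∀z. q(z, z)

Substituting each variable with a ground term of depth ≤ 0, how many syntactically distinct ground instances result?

Ground terms of depth ≤ 0:
  With no function symbols every ground term is a constant, so there are exactly 4 ground terms at every depth bound.
  N_0 = 4
So there are 4 ground terms available for substitution.
The clause has 1 distinct variable (z), which appears in the body. In the free term algebra distinct substitutions yield syntactically distinct ground instances.
Number of ground instances = 4.

4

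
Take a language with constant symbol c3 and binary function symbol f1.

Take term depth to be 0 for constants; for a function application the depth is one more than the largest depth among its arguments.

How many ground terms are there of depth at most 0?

Write N_k for the number of ground terms of depth ≤ k. A term of depth ≤ k is either a constant or a function symbol applied to arguments of depth ≤ k−1, so N_k = 1 + N_{k-1}^2.
N_0 = 1

1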